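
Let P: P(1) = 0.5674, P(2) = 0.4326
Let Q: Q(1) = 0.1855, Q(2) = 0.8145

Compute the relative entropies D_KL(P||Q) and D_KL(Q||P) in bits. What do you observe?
D_KL(P||Q) = 0.5203 bits, D_KL(Q||P) = 0.4443 bits. The two directions give different values (D_KL(P||Q) exceeds D_KL(Q||P) by 0.0760 bits): KL divergence is asymmetric.

D_KL(P||Q) = Σ P(x) log₂(P(x)/Q(x))

Computing term by term:
  P(1)·log₂(P(1)/Q(1)) = 0.5674·log₂(0.5674/0.1855) = 0.91519
  P(2)·log₂(P(2)/Q(2)) = 0.4326·log₂(0.4326/0.8145) = -0.39491

D_KL(P||Q) = 0.91519 - 0.39491 = 0.52028 ≈ 0.5203 bits

D_KL(Q||P) = Σ Q(x) log₂(Q(x)/P(x))

Computing term by term:
  Q(1)·log₂(Q(1)/P(1)) = 0.1855·log₂(0.1855/0.5674) = -0.29920
  Q(2)·log₂(Q(2)/P(2)) = 0.8145·log₂(0.8145/0.4326) = 0.74354

D_KL(Q||P) = -0.29920 + 0.74354 = 0.44434 ≈ 0.4443 bits

These are NOT equal (difference: 0.0760 bits). KL divergence is asymmetric: D_KL(P||Q) ≠ D_KL(Q||P) in general.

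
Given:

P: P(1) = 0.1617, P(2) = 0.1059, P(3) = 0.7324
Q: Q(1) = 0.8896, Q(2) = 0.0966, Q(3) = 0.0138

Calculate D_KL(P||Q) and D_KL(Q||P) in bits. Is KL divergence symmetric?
D_KL(P||Q) = 3.8129 bits, D_KL(Q||P) = 2.0964 bits. No, KL divergence is not symmetric.

D_KL(P||Q) = Σ P(x) log₂(P(x)/Q(x))

Computing term by term:
  P(1)·log₂(P(1)/Q(1)) = 0.1617·log₂(0.1617/0.8896) = -0.39776
  P(2)·log₂(P(2)/Q(2)) = 0.1059·log₂(0.1059/0.0966) = 0.01404
  P(3)·log₂(P(3)/Q(3)) = 0.7324·log₂(0.7324/0.0138) = 4.19657

D_KL(P||Q) = -0.39776 + 0.01404 + 4.19657 = 3.81285 ≈ 3.8129 bits

D_KL(Q||P) = Σ Q(x) log₂(Q(x)/P(x))

Computing term by term:
  Q(1)·log₂(Q(1)/P(1)) = 0.8896·log₂(0.8896/0.1617) = 2.18827
  Q(2)·log₂(Q(2)/P(2)) = 0.0966·log₂(0.0966/0.1059) = -0.01281
  Q(3)·log₂(Q(3)/P(3)) = 0.0138·log₂(0.0138/0.7324) = -0.07907

D_KL(Q||P) = 2.18827 - 0.01281 - 0.07907 = 2.09639 ≈ 2.0964 bits

These are NOT equal (difference: 1.7165 bits). KL divergence is asymmetric: D_KL(P||Q) ≠ D_KL(Q||P) in general.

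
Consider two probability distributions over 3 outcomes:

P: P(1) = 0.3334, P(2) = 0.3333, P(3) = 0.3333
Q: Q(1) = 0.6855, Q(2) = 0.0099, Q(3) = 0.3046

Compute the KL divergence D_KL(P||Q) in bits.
1.3875 bits

D_KL(P||Q) = Σ P(x) log₂(P(x)/Q(x))

Computing term by term:
  P(1)·log₂(P(1)/Q(1)) = 0.3334·log₂(0.3334/0.6855) = -0.34670
  P(2)·log₂(P(2)/Q(2)) = 0.3333·log₂(0.3333/0.0099) = 1.69091
  P(3)·log₂(P(3)/Q(3)) = 0.3333·log₂(0.3333/0.3046) = 0.04330

D_KL(P||Q) = -0.34670 + 1.69091 + 0.04330 = 1.38751 ≈ 1.3875 bits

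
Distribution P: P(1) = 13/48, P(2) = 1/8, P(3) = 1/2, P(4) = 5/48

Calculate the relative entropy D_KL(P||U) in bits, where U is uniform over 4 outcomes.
0.2747 bits

U(i) = 1/4 for all i

D_KL(P||U) = Σ P(x) log₂(P(x) / (1/4))
           = Σ P(x) log₂(P(x)) + log₂(4)
           = log₂(4) - H(P)

H(P) = -Σ P(x) log₂(P(x)):
  -P(1)·log₂(P(1)) = -(13/48)·log₂(13/48) = 0.51039
  -P(2)·log₂(P(2)) = -(1/8)·log₂(1/8) = 0.37500
  -P(3)·log₂(P(3)) = -(1/2)·log₂(1/2) = 0.50000
  -P(4)·log₂(P(4)) = -(5/48)·log₂(5/48) = 0.33990
H(P) = 0.51039 + 0.37500 + 0.50000 + 0.33990 = 1.72529 bits

log₂(4) = 2.00000 bits

D_KL(P||U) = 2.00000 - 1.72529 = 0.27471 ≈ 0.2747 bits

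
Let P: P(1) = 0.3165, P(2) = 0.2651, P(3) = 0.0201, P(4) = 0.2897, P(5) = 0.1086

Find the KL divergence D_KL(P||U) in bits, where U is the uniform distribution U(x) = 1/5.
0.3099 bits

U(i) = 1/5 for all i

D_KL(P||U) = Σ P(x) log₂(P(x) / (1/5))
           = Σ P(x) log₂(P(x)) + log₂(5)
           = log₂(5) - H(P)

H(P) = -Σ P(x) log₂(P(x)):
  -P(1)·log₂(P(1)) = -(0.3165)·log₂(0.3165) = 0.52530
  -P(2)·log₂(P(2)) = -(0.2651)·log₂(0.2651) = 0.50777
  -P(3)·log₂(P(3)) = -(0.0201)·log₂(0.0201) = 0.11330
  -P(4)·log₂(P(4)) = -(0.2897)·log₂(0.2897) = 0.51780
  -P(5)·log₂(P(5)) = -(0.1086)·log₂(0.1086) = 0.34784
H(P) = 0.52530 + 0.50777 + 0.11330 + 0.51780 + 0.34784 = 2.01201 bits

log₂(5) = 2.32193 bits

D_KL(P||U) = 2.32193 - 2.01201 = 0.30992 ≈ 0.3099 bits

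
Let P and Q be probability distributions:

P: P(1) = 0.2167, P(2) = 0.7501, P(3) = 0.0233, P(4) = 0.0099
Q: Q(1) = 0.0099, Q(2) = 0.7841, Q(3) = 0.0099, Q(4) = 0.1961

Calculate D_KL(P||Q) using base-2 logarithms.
0.9029 bits

D_KL(P||Q) = Σ P(x) log₂(P(x)/Q(x))

Computing term by term:
  P(1)·log₂(P(1)/Q(1)) = 0.2167·log₂(0.2167/0.0099) = 0.96478
  P(2)·log₂(P(2)/Q(2)) = 0.7501·log₂(0.7501/0.7841) = -0.04797
  P(3)·log₂(P(3)/Q(3)) = 0.0233·log₂(0.0233/0.0099) = 0.02877
  P(4)·log₂(P(4)/Q(4)) = 0.0099·log₂(0.0099/0.1961) = -0.04265

D_KL(P||Q) = 0.96478 - 0.04797 + 0.02877 - 0.04265 = 0.90293 ≈ 0.9029 bits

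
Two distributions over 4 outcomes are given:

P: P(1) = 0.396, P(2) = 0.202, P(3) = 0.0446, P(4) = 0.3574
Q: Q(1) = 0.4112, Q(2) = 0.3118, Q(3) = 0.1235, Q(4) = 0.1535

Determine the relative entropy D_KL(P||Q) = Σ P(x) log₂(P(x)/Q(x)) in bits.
0.2222 bits

D_KL(P||Q) = Σ P(x) log₂(P(x)/Q(x))

Computing term by term:
  P(1)·log₂(P(1)/Q(1)) = 0.396·log₂(0.396/0.4112) = -0.02152
  P(2)·log₂(P(2)/Q(2)) = 0.202·log₂(0.202/0.3118) = -0.12651
  P(3)·log₂(P(3)/Q(3)) = 0.0446·log₂(0.0446/0.1235) = -0.06554
  P(4)·log₂(P(4)/Q(4)) = 0.3574·log₂(0.3574/0.1535) = 0.43578

D_KL(P||Q) = -0.02152 - 0.12651 - 0.06554 + 0.43578 = 0.22221 ≈ 0.2222 bits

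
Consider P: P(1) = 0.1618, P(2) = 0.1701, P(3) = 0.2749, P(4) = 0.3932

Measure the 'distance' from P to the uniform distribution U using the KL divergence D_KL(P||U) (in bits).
0.0985 bits

U(i) = 1/4 for all i

D_KL(P||U) = Σ P(x) log₂(P(x) / (1/4))
           = Σ P(x) log₂(P(x)) + log₂(4)
           = log₂(4) - H(P)

H(P) = -Σ P(x) log₂(P(x)):
  -P(1)·log₂(P(1)) = -(0.1618)·log₂(0.1618) = 0.42516
  -P(2)·log₂(P(2)) = -(0.1701)·log₂(0.1701) = 0.43470
  -P(3)·log₂(P(3)) = -(0.2749)·log₂(0.2749) = 0.51214
  -P(4)·log₂(P(4)) = -(0.3932)·log₂(0.3932) = 0.52951
H(P) = 0.42516 + 0.43470 + 0.51214 + 0.52951 = 1.90151 bits

log₂(4) = 2.00000 bits

D_KL(P||U) = 2.00000 - 1.90151 = 0.09849 ≈ 0.0985 bits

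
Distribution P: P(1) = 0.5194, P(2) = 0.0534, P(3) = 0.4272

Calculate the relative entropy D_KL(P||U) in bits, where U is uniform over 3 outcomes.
0.3442 bits

U(i) = 1/3 for all i

D_KL(P||U) = Σ P(x) log₂(P(x) / (1/3))
           = Σ P(x) log₂(P(x)) + log₂(3)
           = log₂(3) - H(P)

H(P) = -Σ P(x) log₂(P(x)):
  -P(1)·log₂(P(1)) = -(0.5194)·log₂(0.5194) = 0.49088
  -P(2)·log₂(P(2)) = -(0.0534)·log₂(0.0534) = 0.22572
  -P(3)·log₂(P(3)) = -(0.4272)·log₂(0.4272) = 0.52418
H(P) = 0.49088 + 0.22572 + 0.52418 = 1.24078 bits

log₂(3) = 1.58496 bits

D_KL(P||U) = 1.58496 - 1.24078 = 0.34418 ≈ 0.3442 bits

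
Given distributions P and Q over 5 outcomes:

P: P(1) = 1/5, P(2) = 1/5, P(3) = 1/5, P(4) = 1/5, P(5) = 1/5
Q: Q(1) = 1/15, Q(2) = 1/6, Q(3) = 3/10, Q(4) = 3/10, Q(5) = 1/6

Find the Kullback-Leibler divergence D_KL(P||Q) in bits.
0.1882 bits

D_KL(P||Q) = Σ P(x) log₂(P(x)/Q(x))

Computing term by term:
  P(1)·log₂(P(1)/Q(1)) = (1/5)·log₂((1/5)/(1/15)) = 0.31699
  P(2)·log₂(P(2)/Q(2)) = (1/5)·log₂((1/5)/(1/6)) = 0.05261
  P(3)·log₂(P(3)/Q(3)) = (1/5)·log₂((1/5)/(3/10)) = -0.11699
  P(4)·log₂(P(4)/Q(4)) = (1/5)·log₂((1/5)/(3/10)) = -0.11699
  P(5)·log₂(P(5)/Q(5)) = (1/5)·log₂((1/5)/(1/6)) = 0.05261

D_KL(P||Q) = 0.31699 + 0.05261 - 0.11699 - 0.11699 + 0.05261 = 0.18823 ≈ 0.1882 bits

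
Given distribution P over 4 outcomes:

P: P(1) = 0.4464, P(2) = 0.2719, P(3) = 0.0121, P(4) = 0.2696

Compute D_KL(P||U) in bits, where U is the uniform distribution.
0.3828 bits

U(i) = 1/4 for all i

D_KL(P||U) = Σ P(x) log₂(P(x) / (1/4))
           = Σ P(x) log₂(P(x)) + log₂(4)
           = log₂(4) - H(P)

H(P) = -Σ P(x) log₂(P(x)):
  -P(1)·log₂(P(1)) = -(0.4464)·log₂(0.4464) = 0.51943
  -P(2)·log₂(P(2)) = -(0.2719)·log₂(0.2719) = 0.51086
  -P(3)·log₂(P(3)) = -(0.0121)·log₂(0.0121) = 0.07706
  -P(4)·log₂(P(4)) = -(0.2696)·log₂(0.2696) = 0.50984
H(P) = 0.51943 + 0.51086 + 0.07706 + 0.50984 = 1.61719 bits

log₂(4) = 2.00000 bits

D_KL(P||U) = 2.00000 - 1.61719 = 0.38281 ≈ 0.3828 bits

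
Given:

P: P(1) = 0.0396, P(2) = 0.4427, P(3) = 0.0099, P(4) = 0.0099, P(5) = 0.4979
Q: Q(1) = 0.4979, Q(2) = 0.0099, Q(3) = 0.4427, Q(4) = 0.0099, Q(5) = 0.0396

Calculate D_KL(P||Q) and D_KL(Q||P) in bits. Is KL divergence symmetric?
D_KL(P||Q) = 4.0468 bits, D_KL(Q||P) = 4.0468 bits. The two values coincide for this particular pair, but no — KL divergence is not symmetric in general.

D_KL(P||Q) = Σ P(x) log₂(P(x)/Q(x))

Computing term by term:
  P(1)·log₂(P(1)/Q(1)) = 0.0396·log₂(0.0396/0.4979) = -0.14463
  P(2)·log₂(P(2)/Q(2)) = 0.4427·log₂(0.4427/0.0099) = 2.42722
  P(3)·log₂(P(3)/Q(3)) = 0.0099·log₂(0.0099/0.4427) = -0.05428
  P(4)·log₂(P(4)/Q(4)) = 0.0099·log₂(0.0099/0.0099) = 0.00000
  P(5)·log₂(P(5)/Q(5)) = 0.4979·log₂(0.4979/0.0396) = 1.81847

D_KL(P||Q) = -0.14463 + 2.42722 - 0.05428 + 0.00000 + 1.81847 = 4.04678 ≈ 4.0468 bits

D_KL(Q||P) = Σ Q(x) log₂(Q(x)/P(x))

Computing term by term:
  Q(1)·log₂(Q(1)/P(1)) = 0.4979·log₂(0.4979/0.0396) = 1.81847
  Q(2)·log₂(Q(2)/P(2)) = 0.0099·log₂(0.0099/0.4427) = -0.05428
  Q(3)·log₂(Q(3)/P(3)) = 0.4427·log₂(0.4427/0.0099) = 2.42722
  Q(4)·log₂(Q(4)/P(4)) = 0.0099·log₂(0.0099/0.0099) = 0.00000
  Q(5)·log₂(Q(5)/P(5)) = 0.0396·log₂(0.0396/0.4979) = -0.14463

D_KL(Q||P) = 1.81847 - 0.05428 + 2.42722 + 0.00000 - 0.14463 = 4.04678 ≈ 4.0468 bits

These ARE equal here. Q is P with outcomes relabeled (Q(1) = P(5), Q(2) = P(3), Q(3) = P(2), Q(5) = P(1)) by a relabeling that is its own inverse, so the two sums contain exactly the same terms in a different order. This is a special case — KL divergence is not symmetric in general: D_KL(P||Q) ≠ D_KL(Q||P) for most P, Q.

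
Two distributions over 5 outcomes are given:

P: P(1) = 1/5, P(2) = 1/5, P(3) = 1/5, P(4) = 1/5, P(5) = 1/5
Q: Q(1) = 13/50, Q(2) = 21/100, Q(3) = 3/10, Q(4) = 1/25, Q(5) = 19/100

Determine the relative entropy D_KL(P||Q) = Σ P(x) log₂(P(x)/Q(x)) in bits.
0.2724 bits

D_KL(P||Q) = Σ P(x) log₂(P(x)/Q(x))

Computing term by term:
  P(1)·log₂(P(1)/Q(1)) = (1/5)·log₂((1/5)/(13/50)) = -0.07570
  P(2)·log₂(P(2)/Q(2)) = (1/5)·log₂((1/5)/(21/100)) = -0.01408
  P(3)·log₂(P(3)/Q(3)) = (1/5)·log₂((1/5)/(3/10)) = -0.11699
  P(4)·log₂(P(4)/Q(4)) = (1/5)·log₂((1/5)/(1/25)) = 0.46439
  P(5)·log₂(P(5)/Q(5)) = (1/5)·log₂((1/5)/(19/100)) = 0.01480

D_KL(P||Q) = -0.07570 - 0.01408 - 0.11699 + 0.46439 + 0.01480 = 0.27242 ≈ 0.2724 bits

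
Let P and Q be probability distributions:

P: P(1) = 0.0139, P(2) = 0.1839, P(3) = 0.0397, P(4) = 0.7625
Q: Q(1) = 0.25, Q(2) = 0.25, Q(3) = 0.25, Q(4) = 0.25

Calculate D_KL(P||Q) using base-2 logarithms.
0.9819 bits

D_KL(P||Q) = Σ P(x) log₂(P(x)/Q(x))

Computing term by term:
  P(1)·log₂(P(1)/Q(1)) = 0.0139·log₂(0.0139/0.25) = -0.05795
  P(2)·log₂(P(2)/Q(2)) = 0.1839·log₂(0.1839/0.25) = -0.08147
  P(3)·log₂(P(3)/Q(3)) = 0.0397·log₂(0.0397/0.25) = -0.10539
  P(4)·log₂(P(4)/Q(4)) = 0.7625·log₂(0.7625/0.25) = 1.22672

D_KL(P||Q) = -0.05795 - 0.08147 - 0.10539 + 1.22672 = 0.98191 ≈ 0.9819 bits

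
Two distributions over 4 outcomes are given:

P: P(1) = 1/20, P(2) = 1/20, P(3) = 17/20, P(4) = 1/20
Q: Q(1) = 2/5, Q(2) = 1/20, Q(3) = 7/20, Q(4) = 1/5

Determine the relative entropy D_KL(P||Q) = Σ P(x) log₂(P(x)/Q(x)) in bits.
0.8381 bits

D_KL(P||Q) = Σ P(x) log₂(P(x)/Q(x))

Computing term by term:
  P(1)·log₂(P(1)/Q(1)) = (1/20)·log₂((1/20)/(2/5)) = -0.15000
  P(2)·log₂(P(2)/Q(2)) = (1/20)·log₂((1/20)/(1/20)) = 0.00000
  P(3)·log₂(P(3)/Q(3)) = (17/20)·log₂((17/20)/(7/20)) = 1.08809
  P(4)·log₂(P(4)/Q(4)) = (1/20)·log₂((1/20)/(1/5)) = -0.10000

D_KL(P||Q) = -0.15000 + 0.00000 + 1.08809 - 0.10000 = 0.83809 ≈ 0.8381 bits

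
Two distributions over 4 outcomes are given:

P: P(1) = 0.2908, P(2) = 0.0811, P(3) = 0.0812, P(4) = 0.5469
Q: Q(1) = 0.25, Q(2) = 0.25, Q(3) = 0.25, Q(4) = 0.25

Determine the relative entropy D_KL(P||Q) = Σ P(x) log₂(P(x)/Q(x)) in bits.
0.4176 bits

D_KL(P||Q) = Σ P(x) log₂(P(x)/Q(x))

Computing term by term:
  P(1)·log₂(P(1)/Q(1)) = 0.2908·log₂(0.2908/0.25) = 0.06342
  P(2)·log₂(P(2)/Q(2)) = 0.0811·log₂(0.0811/0.25) = -0.13172
  P(3)·log₂(P(3)/Q(3)) = 0.0812·log₂(0.0812/0.25) = -0.13174
  P(4)·log₂(P(4)/Q(4)) = 0.5469·log₂(0.5469/0.25) = 0.61764

D_KL(P||Q) = 0.06342 - 0.13172 - 0.13174 + 0.61764 = 0.41760 ≈ 0.4176 bits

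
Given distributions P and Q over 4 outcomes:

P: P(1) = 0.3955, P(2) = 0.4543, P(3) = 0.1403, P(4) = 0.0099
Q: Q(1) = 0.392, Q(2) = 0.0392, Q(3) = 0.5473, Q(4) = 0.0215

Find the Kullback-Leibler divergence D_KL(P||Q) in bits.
1.3243 bits

D_KL(P||Q) = Σ P(x) log₂(P(x)/Q(x))

Computing term by term:
  P(1)·log₂(P(1)/Q(1)) = 0.3955·log₂(0.3955/0.392) = 0.00507
  P(2)·log₂(P(2)/Q(2)) = 0.4543·log₂(0.4543/0.0392) = 1.60582
  P(3)·log₂(P(3)/Q(3)) = 0.1403·log₂(0.1403/0.5473) = -0.27552
  P(4)·log₂(P(4)/Q(4)) = 0.0099·log₂(0.0099/0.0215) = -0.01108

D_KL(P||Q) = 0.00507 + 1.60582 - 0.27552 - 0.01108 = 1.32429 ≈ 1.3243 bits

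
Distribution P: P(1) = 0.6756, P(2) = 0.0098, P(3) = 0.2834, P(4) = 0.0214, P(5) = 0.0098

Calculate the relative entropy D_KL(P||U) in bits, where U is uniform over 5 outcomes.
1.1747 bits

U(i) = 1/5 for all i

D_KL(P||U) = Σ P(x) log₂(P(x) / (1/5))
           = Σ P(x) log₂(P(x)) + log₂(5)
           = log₂(5) - H(P)

H(P) = -Σ P(x) log₂(P(x)):
  -P(1)·log₂(P(1)) = -(0.6756)·log₂(0.6756) = 0.38223
  -P(2)·log₂(P(2)) = -(0.0098)·log₂(0.0098) = 0.06540
  -P(3)·log₂(P(3)) = -(0.2834)·log₂(0.2834) = 0.51553
  -P(4)·log₂(P(4)) = -(0.0214)·log₂(0.0214) = 0.11869
  -P(5)·log₂(P(5)) = -(0.0098)·log₂(0.0098) = 0.06540
H(P) = 0.38223 + 0.06540 + 0.51553 + 0.11869 + 0.06540 = 1.14725 bits

log₂(5) = 2.32193 bits

D_KL(P||U) = 2.32193 - 1.14725 = 1.17468 ≈ 1.1747 bits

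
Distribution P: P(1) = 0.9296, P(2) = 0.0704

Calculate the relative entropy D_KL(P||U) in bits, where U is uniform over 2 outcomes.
0.6326 bits

U(i) = 1/2 for all i

D_KL(P||U) = Σ P(x) log₂(P(x) / (1/2))
           = Σ P(x) log₂(P(x)) + log₂(2)
           = log₂(2) - H(P)

H(P) = -Σ P(x) log₂(P(x)):
  -P(1)·log₂(P(1)) = -(0.9296)·log₂(0.9296) = 0.09790
  -P(2)·log₂(P(2)) = -(0.0704)·log₂(0.0704) = 0.26951
H(P) = 0.09790 + 0.26951 = 0.36741 bits

log₂(2) = 1.00000 bits

D_KL(P||U) = 1.00000 - 0.36741 = 0.63259 ≈ 0.6326 bits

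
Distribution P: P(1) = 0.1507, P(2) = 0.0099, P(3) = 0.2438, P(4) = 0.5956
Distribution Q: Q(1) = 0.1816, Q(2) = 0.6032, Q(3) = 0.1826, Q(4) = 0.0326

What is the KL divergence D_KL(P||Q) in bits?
2.4988 bits

D_KL(P||Q) = Σ P(x) log₂(P(x)/Q(x))

Computing term by term:
  P(1)·log₂(P(1)/Q(1)) = 0.1507·log₂(0.1507/0.1816) = -0.04055
  P(2)·log₂(P(2)/Q(2)) = 0.0099·log₂(0.0099/0.6032) = -0.05870
  P(3)·log₂(P(3)/Q(3)) = 0.2438·log₂(0.2438/0.1826) = 0.10167
  P(4)·log₂(P(4)/Q(4)) = 0.5956·log₂(0.5956/0.0326) = 2.49640

D_KL(P||Q) = -0.04055 - 0.05870 + 0.10167 + 2.49640 = 2.49882 ≈ 2.4988 bits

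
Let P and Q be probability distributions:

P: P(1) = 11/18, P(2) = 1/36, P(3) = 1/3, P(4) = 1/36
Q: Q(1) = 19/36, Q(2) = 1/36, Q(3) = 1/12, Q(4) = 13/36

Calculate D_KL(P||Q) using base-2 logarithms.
0.6931 bits

D_KL(P||Q) = Σ P(x) log₂(P(x)/Q(x))

Computing term by term:
  P(1)·log₂(P(1)/Q(1)) = (11/18)·log₂((11/18)/(19/36)) = 0.12925
  P(2)·log₂(P(2)/Q(2)) = (1/36)·log₂((1/36)/(1/36)) = 0.00000
  P(3)·log₂(P(3)/Q(3)) = (1/3)·log₂((1/3)/(1/12)) = 0.66667
  P(4)·log₂(P(4)/Q(4)) = (1/36)·log₂((1/36)/(13/36)) = -0.10279

D_KL(P||Q) = 0.12925 + 0.00000 + 0.66667 - 0.10279 = 0.69313 ≈ 0.6931 bits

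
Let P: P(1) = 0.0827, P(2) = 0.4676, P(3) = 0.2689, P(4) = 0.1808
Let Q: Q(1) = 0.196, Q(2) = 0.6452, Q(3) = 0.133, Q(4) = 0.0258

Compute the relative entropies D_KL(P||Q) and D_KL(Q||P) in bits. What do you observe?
D_KL(P||Q) = 0.4608 bits, D_KL(Q||P) = 0.3361 bits. The two directions give different values (D_KL(P||Q) exceeds D_KL(Q||P) by 0.1247 bits): KL divergence is asymmetric.

D_KL(P||Q) = Σ P(x) log₂(P(x)/Q(x))

Computing term by term:
  P(1)·log₂(P(1)/Q(1)) = 0.0827·log₂(0.0827/0.196) = -0.10295
  P(2)·log₂(P(2)/Q(2)) = 0.4676·log₂(0.4676/0.6452) = -0.21719
  P(3)·log₂(P(3)/Q(3)) = 0.2689·log₂(0.2689/0.133) = 0.27311
  P(4)·log₂(P(4)/Q(4)) = 0.1808·log₂(0.1808/0.0258) = 0.50786

D_KL(P||Q) = -0.10295 - 0.21719 + 0.27311 + 0.50786 = 0.46083 ≈ 0.4608 bits

D_KL(Q||P) = Σ Q(x) log₂(Q(x)/P(x))

Computing term by term:
  Q(1)·log₂(Q(1)/P(1)) = 0.196·log₂(0.196/0.0827) = 0.24400
  Q(2)·log₂(Q(2)/P(2)) = 0.6452·log₂(0.6452/0.4676) = 0.29968
  Q(3)·log₂(Q(3)/P(3)) = 0.133·log₂(0.133/0.2689) = -0.13508
  Q(4)·log₂(Q(4)/P(4)) = 0.0258·log₂(0.0258/0.1808) = -0.07247

D_KL(Q||P) = 0.24400 + 0.29968 - 0.13508 - 0.07247 = 0.33613 ≈ 0.3361 bits

These are NOT equal (difference: 0.1247 bits). KL divergence is asymmetric: D_KL(P||Q) ≠ D_KL(Q||P) in general.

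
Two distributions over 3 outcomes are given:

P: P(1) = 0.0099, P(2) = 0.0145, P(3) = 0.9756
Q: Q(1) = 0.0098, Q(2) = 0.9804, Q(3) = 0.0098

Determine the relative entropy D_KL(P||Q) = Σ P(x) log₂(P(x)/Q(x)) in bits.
6.3874 bits

D_KL(P||Q) = Σ P(x) log₂(P(x)/Q(x))

Computing term by term:
  P(1)·log₂(P(1)/Q(1)) = 0.0099·log₂(0.0099/0.0098) = 0.00015
  P(2)·log₂(P(2)/Q(2)) = 0.0145·log₂(0.0145/0.9804) = -0.08815
  P(3)·log₂(P(3)/Q(3)) = 0.9756·log₂(0.9756/0.0098) = 6.47541

D_KL(P||Q) = 0.00015 - 0.08815 + 6.47541 = 6.38741 ≈ 6.3874 bits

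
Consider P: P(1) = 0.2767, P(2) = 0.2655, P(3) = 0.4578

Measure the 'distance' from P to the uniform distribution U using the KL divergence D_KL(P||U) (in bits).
0.0481 bits

U(i) = 1/3 for all i

D_KL(P||U) = Σ P(x) log₂(P(x) / (1/3))
           = Σ P(x) log₂(P(x)) + log₂(3)
           = log₂(3) - H(P)

H(P) = -Σ P(x) log₂(P(x)):
  -P(1)·log₂(P(1)) = -(0.2767)·log₂(0.2767) = 0.51289
  -P(2)·log₂(P(2)) = -(0.2655)·log₂(0.2655) = 0.50796
  -P(3)·log₂(P(3)) = -(0.4578)·log₂(0.4578) = 0.51604
H(P) = 0.51289 + 0.50796 + 0.51604 = 1.53689 bits

log₂(3) = 1.58496 bits

D_KL(P||U) = 1.58496 - 1.53689 = 0.04807 ≈ 0.0481 bits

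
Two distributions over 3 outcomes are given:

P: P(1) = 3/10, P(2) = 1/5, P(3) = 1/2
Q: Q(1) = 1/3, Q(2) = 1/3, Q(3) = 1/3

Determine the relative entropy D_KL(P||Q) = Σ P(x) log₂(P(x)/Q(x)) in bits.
0.0995 bits

D_KL(P||Q) = Σ P(x) log₂(P(x)/Q(x))

Computing term by term:
  P(1)·log₂(P(1)/Q(1)) = (3/10)·log₂((3/10)/(1/3)) = -0.04560
  P(2)·log₂(P(2)/Q(2)) = (1/5)·log₂((1/5)/(1/3)) = -0.14739
  P(3)·log₂(P(3)/Q(3)) = (1/2)·log₂((1/2)/(1/3)) = 0.29248

D_KL(P||Q) = -0.04560 - 0.14739 + 0.29248 = 0.09949 ≈ 0.0995 bits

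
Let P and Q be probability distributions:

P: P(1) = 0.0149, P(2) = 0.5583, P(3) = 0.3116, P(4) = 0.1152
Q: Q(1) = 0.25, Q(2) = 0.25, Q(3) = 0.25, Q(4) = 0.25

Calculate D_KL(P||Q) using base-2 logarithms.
0.5568 bits

D_KL(P||Q) = Σ P(x) log₂(P(x)/Q(x))

Computing term by term:
  P(1)·log₂(P(1)/Q(1)) = 0.0149·log₂(0.0149/0.25) = -0.06062
  P(2)·log₂(P(2)/Q(2)) = 0.5583·log₂(0.5583/0.25) = 0.64713
  P(3)·log₂(P(3)/Q(3)) = 0.3116·log₂(0.3116/0.25) = 0.09902
  P(4)·log₂(P(4)/Q(4)) = 0.1152·log₂(0.1152/0.25) = -0.12877

D_KL(P||Q) = -0.06062 + 0.64713 + 0.09902 - 0.12877 = 0.55676 ≈ 0.5568 bits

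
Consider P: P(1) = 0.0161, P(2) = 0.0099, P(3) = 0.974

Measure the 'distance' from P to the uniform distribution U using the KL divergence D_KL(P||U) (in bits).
1.3861 bits

U(i) = 1/3 for all i

D_KL(P||U) = Σ P(x) log₂(P(x) / (1/3))
           = Σ P(x) log₂(P(x)) + log₂(3)
           = log₂(3) - H(P)

H(P) = -Σ P(x) log₂(P(x)):
  -P(1)·log₂(P(1)) = -(0.0161)·log₂(0.0161) = 0.09590
  -P(2)·log₂(P(2)) = -(0.0099)·log₂(0.0099) = 0.06592
  -P(3)·log₂(P(3)) = -(0.974)·log₂(0.974) = 0.03702
H(P) = 0.09590 + 0.06592 + 0.03702 = 0.19884 bits

log₂(3) = 1.58496 bits

D_KL(P||U) = 1.58496 - 0.19884 = 1.38612 ≈ 1.3861 bits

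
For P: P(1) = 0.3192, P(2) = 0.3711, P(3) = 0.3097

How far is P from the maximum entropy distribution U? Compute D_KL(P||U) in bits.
0.0047 bits

U(i) = 1/3 for all i

D_KL(P||U) = Σ P(x) log₂(P(x) / (1/3))
           = Σ P(x) log₂(P(x)) + log₂(3)
           = log₂(3) - H(P)

H(P) = -Σ P(x) log₂(P(x)):
  -P(1)·log₂(P(1)) = -(0.3192)·log₂(0.3192) = 0.52587
  -P(2)·log₂(P(2)) = -(0.3711)·log₂(0.3711) = 0.53072
  -P(3)·log₂(P(3)) = -(0.3097)·log₂(0.3097) = 0.52372
H(P) = 0.52587 + 0.53072 + 0.52372 = 1.58031 bits

log₂(3) = 1.58496 bits

D_KL(P||U) = 1.58496 - 1.58031 = 0.00465 ≈ 0.0047 bits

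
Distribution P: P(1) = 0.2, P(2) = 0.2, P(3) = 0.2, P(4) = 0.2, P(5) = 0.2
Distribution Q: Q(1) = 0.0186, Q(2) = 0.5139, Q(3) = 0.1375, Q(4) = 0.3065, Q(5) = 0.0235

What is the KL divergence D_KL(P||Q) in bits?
1.0158 bits

D_KL(P||Q) = Σ P(x) log₂(P(x)/Q(x))

Computing term by term:
  P(1)·log₂(P(1)/Q(1)) = 0.2·log₂(0.2/0.0186) = 0.68533
  P(2)·log₂(P(2)/Q(2)) = 0.2·log₂(0.2/0.5139) = -0.27230
  P(3)·log₂(P(3)/Q(3)) = 0.2·log₂(0.2/0.1375) = 0.10811
  P(4)·log₂(P(4)/Q(4)) = 0.2·log₂(0.2/0.3065) = -0.12318
  P(5)·log₂(P(5)/Q(5)) = 0.2·log₂(0.2/0.0235) = 0.61785

D_KL(P||Q) = 0.68533 - 0.27230 + 0.10811 - 0.12318 + 0.61785 = 1.01581 ≈ 1.0158 bits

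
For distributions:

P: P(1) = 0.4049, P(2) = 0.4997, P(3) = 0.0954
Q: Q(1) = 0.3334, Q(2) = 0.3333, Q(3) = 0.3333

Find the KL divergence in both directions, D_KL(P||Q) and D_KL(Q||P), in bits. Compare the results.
D_KL(P||Q) = 0.2333 bits, D_KL(Q||P) = 0.3133 bits. D_KL(Q||P) is larger than D_KL(P||Q) by 0.0800 bits; the two directions differ.

D_KL(P||Q) = Σ P(x) log₂(P(x)/Q(x))

Computing term by term:
  P(1)·log₂(P(1)/Q(1)) = 0.4049·log₂(0.4049/0.3334) = 0.11350
  P(2)·log₂(P(2)/Q(2)) = 0.4997·log₂(0.4997/0.3333) = 0.29195
  P(3)·log₂(P(3)/Q(3)) = 0.0954·log₂(0.0954/0.3333) = -0.17217

D_KL(P||Q) = 0.11350 + 0.29195 - 0.17217 = 0.23328 ≈ 0.2333 bits

D_KL(Q||P) = Σ Q(x) log₂(Q(x)/P(x))

Computing term by term:
  Q(1)·log₂(Q(1)/P(1)) = 0.3334·log₂(0.3334/0.4049) = -0.09346
  Q(2)·log₂(Q(2)/P(2)) = 0.3333·log₂(0.3333/0.4997) = -0.19473
  Q(3)·log₂(Q(3)/P(3)) = 0.3333·log₂(0.3333/0.0954) = 0.60153

D_KL(Q||P) = -0.09346 - 0.19473 + 0.60153 = 0.31334 ≈ 0.3133 bits

These are NOT equal (difference: 0.0800 bits). KL divergence is asymmetric: D_KL(P||Q) ≠ D_KL(Q||P) in general.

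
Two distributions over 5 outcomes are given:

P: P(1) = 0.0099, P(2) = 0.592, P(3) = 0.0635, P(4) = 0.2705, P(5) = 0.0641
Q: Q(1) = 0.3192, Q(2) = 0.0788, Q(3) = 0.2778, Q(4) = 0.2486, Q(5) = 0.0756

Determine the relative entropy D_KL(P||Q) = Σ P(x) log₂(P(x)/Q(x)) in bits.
1.5552 bits

D_KL(P||Q) = Σ P(x) log₂(P(x)/Q(x))

Computing term by term:
  P(1)·log₂(P(1)/Q(1)) = 0.0099·log₂(0.0099/0.3192) = -0.04961
  P(2)·log₂(P(2)/Q(2)) = 0.592·log₂(0.592/0.0788) = 1.72232
  P(3)·log₂(P(3)/Q(3)) = 0.0635·log₂(0.0635/0.2778) = -0.13521
  P(4)·log₂(P(4)/Q(4)) = 0.2705·log₂(0.2705/0.2486) = 0.03295
  P(5)·log₂(P(5)/Q(5)) = 0.0641·log₂(0.0641/0.0756) = -0.01526

D_KL(P||Q) = -0.04961 + 1.72232 - 0.13521 + 0.03295 - 0.01526 = 1.55519 ≈ 1.5552 bits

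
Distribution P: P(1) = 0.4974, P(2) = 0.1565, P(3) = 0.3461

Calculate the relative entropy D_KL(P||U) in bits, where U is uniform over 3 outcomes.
0.1353 bits

U(i) = 1/3 for all i

D_KL(P||U) = Σ P(x) log₂(P(x) / (1/3))
           = Σ P(x) log₂(P(x)) + log₂(3)
           = log₂(3) - H(P)

H(P) = -Σ P(x) log₂(P(x)):
  -P(1)·log₂(P(1)) = -(0.4974)·log₂(0.4974) = 0.50114
  -P(2)·log₂(P(2)) = -(0.1565)·log₂(0.1565) = 0.41876
  -P(3)·log₂(P(3)) = -(0.3461)·log₂(0.3461) = 0.52979
H(P) = 0.50114 + 0.41876 + 0.52979 = 1.44969 bits

log₂(3) = 1.58496 bits

D_KL(P||U) = 1.58496 - 1.44969 = 0.13527 ≈ 0.1353 bits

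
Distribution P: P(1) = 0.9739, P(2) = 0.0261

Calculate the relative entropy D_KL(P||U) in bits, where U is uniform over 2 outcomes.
0.8256 bits

U(i) = 1/2 for all i

D_KL(P||U) = Σ P(x) log₂(P(x) / (1/2))
           = Σ P(x) log₂(P(x)) + log₂(2)
           = log₂(2) - H(P)

H(P) = -Σ P(x) log₂(P(x)):
  -P(1)·log₂(P(1)) = -(0.9739)·log₂(0.9739) = 0.03716
  -P(2)·log₂(P(2)) = -(0.0261)·log₂(0.0261) = 0.13728
H(P) = 0.03716 + 0.13728 = 0.17444 bits

log₂(2) = 1.00000 bits

D_KL(P||U) = 1.00000 - 0.17444 = 0.82556 ≈ 0.8256 bits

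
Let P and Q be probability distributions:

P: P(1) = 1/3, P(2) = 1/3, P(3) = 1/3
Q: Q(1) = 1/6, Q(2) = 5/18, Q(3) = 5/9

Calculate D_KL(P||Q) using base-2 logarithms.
0.1754 bits

D_KL(P||Q) = Σ P(x) log₂(P(x)/Q(x))

Computing term by term:
  P(1)·log₂(P(1)/Q(1)) = (1/3)·log₂((1/3)/(1/6)) = 0.33333
  P(2)·log₂(P(2)/Q(2)) = (1/3)·log₂((1/3)/(5/18)) = 0.08768
  P(3)·log₂(P(3)/Q(3)) = (1/3)·log₂((1/3)/(5/9)) = -0.24566

D_KL(P||Q) = 0.33333 + 0.08768 - 0.24566 = 0.17535 ≈ 0.1754 bits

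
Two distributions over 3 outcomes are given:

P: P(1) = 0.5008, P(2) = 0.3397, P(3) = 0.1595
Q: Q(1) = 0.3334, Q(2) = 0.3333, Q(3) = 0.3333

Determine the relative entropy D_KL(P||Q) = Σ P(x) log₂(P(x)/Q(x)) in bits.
0.1337 bits

D_KL(P||Q) = Σ P(x) log₂(P(x)/Q(x))

Computing term by term:
  P(1)·log₂(P(1)/Q(1)) = 0.5008·log₂(0.5008/0.3334) = 0.29396
  P(2)·log₂(P(2)/Q(2)) = 0.3397·log₂(0.3397/0.3333) = 0.00932
  P(3)·log₂(P(3)/Q(3)) = 0.1595·log₂(0.1595/0.3333) = -0.16959

D_KL(P||Q) = 0.29396 + 0.00932 - 0.16959 = 0.13369 ≈ 0.1337 bits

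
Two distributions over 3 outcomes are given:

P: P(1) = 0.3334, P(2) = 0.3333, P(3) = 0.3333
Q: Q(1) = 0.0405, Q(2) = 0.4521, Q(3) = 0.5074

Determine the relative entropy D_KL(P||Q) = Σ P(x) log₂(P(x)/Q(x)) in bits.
0.6653 bits

D_KL(P||Q) = Σ P(x) log₂(P(x)/Q(x))

Computing term by term:
  P(1)·log₂(P(1)/Q(1)) = 0.3334·log₂(0.3334/0.0405) = 1.01396
  P(2)·log₂(P(2)/Q(2)) = 0.3333·log₂(0.3333/0.4521) = -0.14659
  P(3)·log₂(P(3)/Q(3)) = 0.3333·log₂(0.3333/0.5074) = -0.20208

D_KL(P||Q) = 1.01396 - 0.14659 - 0.20208 = 0.66529 ≈ 0.6653 bits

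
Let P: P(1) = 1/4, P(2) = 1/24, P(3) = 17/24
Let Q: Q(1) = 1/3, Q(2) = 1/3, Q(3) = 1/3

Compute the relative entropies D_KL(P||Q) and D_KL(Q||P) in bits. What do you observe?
D_KL(P||Q) = 0.5415 bits, D_KL(Q||P) = 0.7759 bits. The two directions give different values (D_KL(Q||P) exceeds D_KL(P||Q) by 0.2344 bits): KL divergence is asymmetric.

D_KL(P||Q) = Σ P(x) log₂(P(x)/Q(x))

Computing term by term:
  P(1)·log₂(P(1)/Q(1)) = (1/4)·log₂((1/4)/(1/3)) = -0.10376
  P(2)·log₂(P(2)/Q(2)) = (1/24)·log₂((1/24)/(1/3)) = -0.12500
  P(3)·log₂(P(3)/Q(3)) = (17/24)·log₂((17/24)/(1/3)) = 0.77029

D_KL(P||Q) = -0.10376 - 0.12500 + 0.77029 = 0.54153 ≈ 0.5415 bits

D_KL(Q||P) = Σ Q(x) log₂(Q(x)/P(x))

Computing term by term:
  Q(1)·log₂(Q(1)/P(1)) = (1/3)·log₂((1/3)/(1/4)) = 0.13835
  Q(2)·log₂(Q(2)/P(2)) = (1/3)·log₂((1/3)/(1/24)) = 1.00000
  Q(3)·log₂(Q(3)/P(3)) = (1/3)·log₂((1/3)/(17/24)) = -0.36249

D_KL(Q||P) = 0.13835 + 1.00000 - 0.36249 = 0.77586 ≈ 0.7759 bits

These are NOT equal (difference: 0.2344 bits). KL divergence is asymmetric: D_KL(P||Q) ≠ D_KL(Q||P) in general.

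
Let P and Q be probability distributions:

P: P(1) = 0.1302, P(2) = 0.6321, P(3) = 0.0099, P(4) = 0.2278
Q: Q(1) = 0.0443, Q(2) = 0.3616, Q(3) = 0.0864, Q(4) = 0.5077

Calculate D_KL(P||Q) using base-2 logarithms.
0.4175 bits

D_KL(P||Q) = Σ P(x) log₂(P(x)/Q(x))

Computing term by term:
  P(1)·log₂(P(1)/Q(1)) = 0.1302·log₂(0.1302/0.0443) = 0.20251
  P(2)·log₂(P(2)/Q(2)) = 0.6321·log₂(0.6321/0.3616) = 0.50932
  P(3)·log₂(P(3)/Q(3)) = 0.0099·log₂(0.0099/0.0864) = -0.03094
  P(4)·log₂(P(4)/Q(4)) = 0.2278·log₂(0.2278/0.5077) = -0.26338

D_KL(P||Q) = 0.20251 + 0.50932 - 0.03094 - 0.26338 = 0.41751 ≈ 0.4175 bits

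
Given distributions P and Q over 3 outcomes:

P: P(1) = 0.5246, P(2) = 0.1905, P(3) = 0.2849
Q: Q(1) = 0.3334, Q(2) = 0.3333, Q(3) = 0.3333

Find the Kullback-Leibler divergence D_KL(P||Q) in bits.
0.1248 bits

D_KL(P||Q) = Σ P(x) log₂(P(x)/Q(x))

Computing term by term:
  P(1)·log₂(P(1)/Q(1)) = 0.5246·log₂(0.5246/0.3334) = 0.34307
  P(2)·log₂(P(2)/Q(2)) = 0.1905·log₂(0.1905/0.3333) = -0.15374
  P(3)·log₂(P(3)/Q(3)) = 0.2849·log₂(0.2849/0.3333) = -0.06449

D_KL(P||Q) = 0.34307 - 0.15374 - 0.06449 = 0.12484 ≈ 0.1248 bits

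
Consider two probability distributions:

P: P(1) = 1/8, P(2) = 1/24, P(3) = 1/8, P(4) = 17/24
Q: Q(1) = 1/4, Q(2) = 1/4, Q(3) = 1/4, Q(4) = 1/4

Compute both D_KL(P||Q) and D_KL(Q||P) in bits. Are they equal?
D_KL(P||Q) = 0.7066 bits, D_KL(Q||P) = 0.7706 bits. No, they are not equal.

D_KL(P||Q) = Σ P(x) log₂(P(x)/Q(x))

Computing term by term:
  P(1)·log₂(P(1)/Q(1)) = (1/8)·log₂((1/8)/(1/4)) = -0.12500
  P(2)·log₂(P(2)/Q(2)) = (1/24)·log₂((1/24)/(1/4)) = -0.10771
  P(3)·log₂(P(3)/Q(3)) = (1/8)·log₂((1/8)/(1/4)) = -0.12500
  P(4)·log₂(P(4)/Q(4)) = (17/24)·log₂((17/24)/(1/4)) = 1.06427

D_KL(P||Q) = -0.12500 - 0.10771 - 0.12500 + 1.06427 = 0.70656 ≈ 0.7066 bits

D_KL(Q||P) = Σ Q(x) log₂(Q(x)/P(x))

Computing term by term:
  Q(1)·log₂(Q(1)/P(1)) = (1/4)·log₂((1/4)/(1/8)) = 0.25000
  Q(2)·log₂(Q(2)/P(2)) = (1/4)·log₂((1/4)/(1/24)) = 0.64624
  Q(3)·log₂(Q(3)/P(3)) = (1/4)·log₂((1/4)/(1/8)) = 0.25000
  Q(4)·log₂(Q(4)/P(4)) = (1/4)·log₂((1/4)/(17/24)) = -0.37563

D_KL(Q||P) = 0.25000 + 0.64624 + 0.25000 - 0.37563 = 0.77061 ≈ 0.7706 bits

These are NOT equal (difference: 0.0640 bits). KL divergence is asymmetric: D_KL(P||Q) ≠ D_KL(Q||P) in general.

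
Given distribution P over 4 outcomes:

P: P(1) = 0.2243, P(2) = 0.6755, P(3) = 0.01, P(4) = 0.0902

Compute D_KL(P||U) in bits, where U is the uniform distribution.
0.7545 bits

U(i) = 1/4 for all i

D_KL(P||U) = Σ P(x) log₂(P(x) / (1/4))
           = Σ P(x) log₂(P(x)) + log₂(4)
           = log₂(4) - H(P)

H(P) = -Σ P(x) log₂(P(x)):
  -P(1)·log₂(P(1)) = -(0.2243)·log₂(0.2243) = 0.48370
  -P(2)·log₂(P(2)) = -(0.6755)·log₂(0.6755) = 0.38231
  -P(3)·log₂(P(3)) = -(0.01)·log₂(0.01) = 0.06644
  -P(4)·log₂(P(4)) = -(0.0902)·log₂(0.0902) = 0.31306
H(P) = 0.48370 + 0.38231 + 0.06644 + 0.31306 = 1.24551 bits

log₂(4) = 2.00000 bits

D_KL(P||U) = 2.00000 - 1.24551 = 0.75449 ≈ 0.7545 bits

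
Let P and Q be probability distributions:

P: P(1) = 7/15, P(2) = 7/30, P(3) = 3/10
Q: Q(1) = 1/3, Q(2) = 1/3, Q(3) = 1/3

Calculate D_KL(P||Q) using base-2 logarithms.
0.0609 bits

D_KL(P||Q) = Σ P(x) log₂(P(x)/Q(x))

Computing term by term:
  P(1)·log₂(P(1)/Q(1)) = (7/15)·log₂((7/15)/(1/3)) = 0.22653
  P(2)·log₂(P(2)/Q(2)) = (7/30)·log₂((7/30)/(1/3)) = -0.12007
  P(3)·log₂(P(3)/Q(3)) = (3/10)·log₂((3/10)/(1/3)) = -0.04560

D_KL(P||Q) = 0.22653 - 0.12007 - 0.04560 = 0.06086 ≈ 0.0609 bits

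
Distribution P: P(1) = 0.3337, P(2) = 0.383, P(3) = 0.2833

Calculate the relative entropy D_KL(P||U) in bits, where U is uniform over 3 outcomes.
0.0108 bits

U(i) = 1/3 for all i

D_KL(P||U) = Σ P(x) log₂(P(x) / (1/3))
           = Σ P(x) log₂(P(x)) + log₂(3)
           = log₂(3) - H(P)

H(P) = -Σ P(x) log₂(P(x)):
  -P(1)·log₂(P(1)) = -(0.3337)·log₂(0.3337) = 0.52837
  -P(2)·log₂(P(2)) = -(0.383)·log₂(0.383) = 0.53030
  -P(3)·log₂(P(3)) = -(0.2833)·log₂(0.2833) = 0.51549
H(P) = 0.52837 + 0.53030 + 0.51549 = 1.57416 bits

log₂(3) = 1.58496 bits

D_KL(P||U) = 1.58496 - 1.57416 = 0.01080 ≈ 0.0108 bits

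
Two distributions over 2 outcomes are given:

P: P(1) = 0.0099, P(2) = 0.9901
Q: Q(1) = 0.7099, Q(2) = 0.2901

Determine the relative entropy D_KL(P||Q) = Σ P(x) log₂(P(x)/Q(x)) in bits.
1.6925 bits

D_KL(P||Q) = Σ P(x) log₂(P(x)/Q(x))

Computing term by term:
  P(1)·log₂(P(1)/Q(1)) = 0.0099·log₂(0.0099/0.7099) = -0.06102
  P(2)·log₂(P(2)/Q(2)) = 0.9901·log₂(0.9901/0.2901) = 1.75349

D_KL(P||Q) = -0.06102 + 1.75349 = 1.69247 ≈ 1.6925 bits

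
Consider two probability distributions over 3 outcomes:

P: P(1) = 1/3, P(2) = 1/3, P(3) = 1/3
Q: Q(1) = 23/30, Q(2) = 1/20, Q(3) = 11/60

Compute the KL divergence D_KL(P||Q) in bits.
0.7993 bits

D_KL(P||Q) = Σ P(x) log₂(P(x)/Q(x))

Computing term by term:
  P(1)·log₂(P(1)/Q(1)) = (1/3)·log₂((1/3)/(23/30)) = -0.40054
  P(2)·log₂(P(2)/Q(2)) = (1/3)·log₂((1/3)/(1/20)) = 0.91232
  P(3)·log₂(P(3)/Q(3)) = (1/3)·log₂((1/3)/(11/60)) = 0.28750

D_KL(P||Q) = -0.40054 + 0.91232 + 0.28750 = 0.79928 ≈ 0.7993 bits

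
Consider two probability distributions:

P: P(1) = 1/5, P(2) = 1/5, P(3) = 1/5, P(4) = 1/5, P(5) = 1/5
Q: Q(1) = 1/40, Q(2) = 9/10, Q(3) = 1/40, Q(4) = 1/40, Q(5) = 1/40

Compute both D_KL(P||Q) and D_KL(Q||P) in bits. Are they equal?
D_KL(P||Q) = 1.9660 bits, D_KL(Q||P) = 1.6529 bits. No, they are not equal.

D_KL(P||Q) = Σ P(x) log₂(P(x)/Q(x))

Computing term by term:
  P(1)·log₂(P(1)/Q(1)) = (1/5)·log₂((1/5)/(1/40)) = 0.60000
  P(2)·log₂(P(2)/Q(2)) = (1/5)·log₂((1/5)/(9/10)) = -0.43399
  P(3)·log₂(P(3)/Q(3)) = (1/5)·log₂((1/5)/(1/40)) = 0.60000
  P(4)·log₂(P(4)/Q(4)) = (1/5)·log₂((1/5)/(1/40)) = 0.60000
  P(5)·log₂(P(5)/Q(5)) = (1/5)·log₂((1/5)/(1/40)) = 0.60000

D_KL(P||Q) = 0.60000 - 0.43399 + 0.60000 + 0.60000 + 0.60000 = 1.96601 ≈ 1.9660 bits

D_KL(Q||P) = Σ Q(x) log₂(Q(x)/P(x))

Computing term by term:
  Q(1)·log₂(Q(1)/P(1)) = (1/40)·log₂((1/40)/(1/5)) = -0.07500
  Q(2)·log₂(Q(2)/P(2)) = (9/10)·log₂((9/10)/(1/5)) = 1.95293
  Q(3)·log₂(Q(3)/P(3)) = (1/40)·log₂((1/40)/(1/5)) = -0.07500
  Q(4)·log₂(Q(4)/P(4)) = (1/40)·log₂((1/40)/(1/5)) = -0.07500
  Q(5)·log₂(Q(5)/P(5)) = (1/40)·log₂((1/40)/(1/5)) = -0.07500

D_KL(Q||P) = -0.07500 + 1.95293 - 0.07500 - 0.07500 - 0.07500 = 1.65293 ≈ 1.6529 bits

These are NOT equal (difference: 0.3131 bits). KL divergence is asymmetric: D_KL(P||Q) ≠ D_KL(Q||P) in general.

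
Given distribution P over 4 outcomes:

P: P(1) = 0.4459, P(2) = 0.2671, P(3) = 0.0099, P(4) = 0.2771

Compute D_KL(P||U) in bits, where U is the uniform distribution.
0.3928 bits

U(i) = 1/4 for all i

D_KL(P||U) = Σ P(x) log₂(P(x) / (1/4))
           = Σ P(x) log₂(P(x)) + log₂(4)
           = log₂(4) - H(P)

H(P) = -Σ P(x) log₂(P(x)):
  -P(1)·log₂(P(1)) = -(0.4459)·log₂(0.4459) = 0.51957
  -P(2)·log₂(P(2)) = -(0.2671)·log₂(0.2671) = 0.50870
  -P(3)·log₂(P(3)) = -(0.0099)·log₂(0.0099) = 0.06592
  -P(4)·log₂(P(4)) = -(0.2771)·log₂(0.2771) = 0.51306
H(P) = 0.51957 + 0.50870 + 0.06592 + 0.51306 = 1.60725 bits

log₂(4) = 2.00000 bits

D_KL(P||U) = 2.00000 - 1.60725 = 0.39275 ≈ 0.3928 bits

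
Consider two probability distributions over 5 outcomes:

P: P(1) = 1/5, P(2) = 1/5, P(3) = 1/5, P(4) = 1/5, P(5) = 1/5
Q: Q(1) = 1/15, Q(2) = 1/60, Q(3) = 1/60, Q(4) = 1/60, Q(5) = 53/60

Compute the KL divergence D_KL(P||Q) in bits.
2.0394 bits

D_KL(P||Q) = Σ P(x) log₂(P(x)/Q(x))

Computing term by term:
  P(1)·log₂(P(1)/Q(1)) = (1/5)·log₂((1/5)/(1/15)) = 0.31699
  P(2)·log₂(P(2)/Q(2)) = (1/5)·log₂((1/5)/(1/60)) = 0.71699
  P(3)·log₂(P(3)/Q(3)) = (1/5)·log₂((1/5)/(1/60)) = 0.71699
  P(4)·log₂(P(4)/Q(4)) = (1/5)·log₂((1/5)/(1/60)) = 0.71699
  P(5)·log₂(P(5)/Q(5)) = (1/5)·log₂((1/5)/(53/60)) = -0.42859

D_KL(P||Q) = 0.31699 + 0.71699 + 0.71699 + 0.71699 - 0.42859 = 2.03937 ≈ 2.0394 bits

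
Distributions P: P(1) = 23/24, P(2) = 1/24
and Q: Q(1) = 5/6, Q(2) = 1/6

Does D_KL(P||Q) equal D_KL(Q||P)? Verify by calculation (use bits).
D_KL(P||Q) = 0.1099 bits, D_KL(Q||P) = 0.1653 bits. No — D_KL(P||Q) ≠ D_KL(Q||P) for this pair.

D_KL(P||Q) = Σ P(x) log₂(P(x)/Q(x))

Computing term by term:
  P(1)·log₂(P(1)/Q(1)) = (23/24)·log₂((23/24)/(5/6)) = 0.19323
  P(2)·log₂(P(2)/Q(2)) = (1/24)·log₂((1/24)/(1/6)) = -0.08333

D_KL(P||Q) = 0.19323 - 0.08333 = 0.10990 ≈ 0.1099 bits

D_KL(Q||P) = Σ Q(x) log₂(Q(x)/P(x))

Computing term by term:
  Q(1)·log₂(Q(1)/P(1)) = (5/6)·log₂((5/6)/(23/24)) = -0.16803
  Q(2)·log₂(Q(2)/P(2)) = (1/6)·log₂((1/6)/(1/24)) = 0.33333

D_KL(Q||P) = -0.16803 + 0.33333 = 0.16530 ≈ 0.1653 bits

These are NOT equal (difference: 0.0554 bits). KL divergence is asymmetric: D_KL(P||Q) ≠ D_KL(Q||P) in general.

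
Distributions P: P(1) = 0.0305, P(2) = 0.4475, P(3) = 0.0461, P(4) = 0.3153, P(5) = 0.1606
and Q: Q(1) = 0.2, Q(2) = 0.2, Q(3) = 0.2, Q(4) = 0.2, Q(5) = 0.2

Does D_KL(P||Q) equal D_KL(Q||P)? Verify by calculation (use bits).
D_KL(P||Q) = 0.4958 bits, D_KL(Q||P) = 0.6656 bits. No — D_KL(P||Q) ≠ D_KL(Q||P) for this pair.

D_KL(P||Q) = Σ P(x) log₂(P(x)/Q(x))

Computing term by term:
  P(1)·log₂(P(1)/Q(1)) = 0.0305·log₂(0.0305/0.2) = -0.08275
  P(2)·log₂(P(2)/Q(2)) = 0.4475·log₂(0.4475/0.2) = 0.51994
  P(3)·log₂(P(3)/Q(3)) = 0.0461·log₂(0.0461/0.2) = -0.09760
  P(4)·log₂(P(4)/Q(4)) = 0.3153·log₂(0.3153/0.2) = 0.20707
  P(5)·log₂(P(5)/Q(5)) = 0.1606·log₂(0.1606/0.2) = -0.05083

D_KL(P||Q) = -0.08275 + 0.51994 - 0.09760 + 0.20707 - 0.05083 = 0.49583 ≈ 0.4958 bits

D_KL(Q||P) = Σ Q(x) log₂(Q(x)/P(x))

Computing term by term:
  Q(1)·log₂(Q(1)/P(1)) = 0.2·log₂(0.2/0.0305) = 0.54262
  Q(2)·log₂(Q(2)/P(2)) = 0.2·log₂(0.2/0.4475) = -0.23238
  Q(3)·log₂(Q(3)/P(3)) = 0.2·log₂(0.2/0.0461) = 0.42343
  Q(4)·log₂(Q(4)/P(4)) = 0.2·log₂(0.2/0.3153) = -0.13135
  Q(5)·log₂(Q(5)/P(5)) = 0.2·log₂(0.2/0.1606) = 0.06331

D_KL(Q||P) = 0.54262 - 0.23238 + 0.42343 - 0.13135 + 0.06331 = 0.66563 ≈ 0.6656 bits

These are NOT equal (difference: 0.1698 bits). KL divergence is asymmetric: D_KL(P||Q) ≠ D_KL(Q||P) in general.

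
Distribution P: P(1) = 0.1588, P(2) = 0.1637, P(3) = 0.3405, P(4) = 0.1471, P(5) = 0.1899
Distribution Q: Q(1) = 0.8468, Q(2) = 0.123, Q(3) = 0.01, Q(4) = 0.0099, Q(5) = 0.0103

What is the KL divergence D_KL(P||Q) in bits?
2.7882 bits

D_KL(P||Q) = Σ P(x) log₂(P(x)/Q(x))

Computing term by term:
  P(1)·log₂(P(1)/Q(1)) = 0.1588·log₂(0.1588/0.8468) = -0.38347
  P(2)·log₂(P(2)/Q(2)) = 0.1637·log₂(0.1637/0.123) = 0.06751
  P(3)·log₂(P(3)/Q(3)) = 0.3405·log₂(0.3405/0.01) = 1.73300
  P(4)·log₂(P(4)/Q(4)) = 0.1471·log₂(0.1471/0.0099) = 0.57269
  P(5)·log₂(P(5)/Q(5)) = 0.1899·log₂(0.1899/0.0103) = 0.79844

D_KL(P||Q) = -0.38347 + 0.06751 + 1.73300 + 0.57269 + 0.79844 = 2.78817 ≈ 2.7882 bits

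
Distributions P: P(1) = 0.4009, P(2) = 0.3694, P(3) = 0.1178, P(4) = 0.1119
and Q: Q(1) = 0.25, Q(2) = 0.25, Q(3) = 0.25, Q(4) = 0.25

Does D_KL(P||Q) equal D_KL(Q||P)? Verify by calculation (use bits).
D_KL(P||Q) = 0.2236 bits, D_KL(Q||P) = 0.2502 bits. No — D_KL(P||Q) ≠ D_KL(Q||P) for this pair.

D_KL(P||Q) = Σ P(x) log₂(P(x)/Q(x))

Computing term by term:
  P(1)·log₂(P(1)/Q(1)) = 0.4009·log₂(0.4009/0.25) = 0.27314
  P(2)·log₂(P(2)/Q(2)) = 0.3694·log₂(0.3694/0.25) = 0.20807
  P(3)·log₂(P(3)/Q(3)) = 0.1178·log₂(0.1178/0.25) = -0.12788
  P(4)·log₂(P(4)/Q(4)) = 0.1119·log₂(0.1119/0.25) = -0.12977

D_KL(P||Q) = 0.27314 + 0.20807 - 0.12788 - 0.12977 = 0.22356 ≈ 0.2236 bits

D_KL(Q||P) = Σ Q(x) log₂(Q(x)/P(x))

Computing term by term:
  Q(1)·log₂(Q(1)/P(1)) = 0.25·log₂(0.25/0.4009) = -0.17033
  Q(2)·log₂(Q(2)/P(2)) = 0.25·log₂(0.25/0.3694) = -0.14081
  Q(3)·log₂(Q(3)/P(3)) = 0.25·log₂(0.25/0.1178) = 0.27140
  Q(4)·log₂(Q(4)/P(4)) = 0.25·log₂(0.25/0.1119) = 0.28993

D_KL(Q||P) = -0.17033 - 0.14081 + 0.27140 + 0.28993 = 0.25019 ≈ 0.2502 bits

These are NOT equal (difference: 0.0266 bits). KL divergence is asymmetric: D_KL(P||Q) ≠ D_KL(Q||P) in general.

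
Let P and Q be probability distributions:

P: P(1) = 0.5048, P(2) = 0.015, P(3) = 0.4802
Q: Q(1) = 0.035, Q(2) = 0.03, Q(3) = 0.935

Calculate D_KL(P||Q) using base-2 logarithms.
1.4670 bits

D_KL(P||Q) = Σ P(x) log₂(P(x)/Q(x))

Computing term by term:
  P(1)·log₂(P(1)/Q(1)) = 0.5048·log₂(0.5048/0.035) = 1.94362
  P(2)·log₂(P(2)/Q(2)) = 0.015·log₂(0.015/0.03) = -0.01500
  P(3)·log₂(P(3)/Q(3)) = 0.4802·log₂(0.4802/0.935) = -0.46163

D_KL(P||Q) = 1.94362 - 0.01500 - 0.46163 = 1.46699 ≈ 1.4670 bits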